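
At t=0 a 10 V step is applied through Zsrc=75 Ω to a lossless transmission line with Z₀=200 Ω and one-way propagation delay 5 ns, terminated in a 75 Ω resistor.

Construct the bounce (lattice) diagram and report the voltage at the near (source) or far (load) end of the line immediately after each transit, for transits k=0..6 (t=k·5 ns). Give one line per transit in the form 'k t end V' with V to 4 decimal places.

Γ_L=-0.454545, Γ_S=-0.454545; launch V₁=10·200/275=7.272727
k=0 src: V=7.2727
k=1 load: inc=7.272727, refl=7.272727·-0.454545=-3.3058; V=0.000000+7.272727+-3.305785=3.9669
k=2 src: inc=-3.305785, refl=-3.305785·-0.454545=1.5026; V=7.272727+-3.305785+1.502630=5.4696
k=3 load: inc=1.502630, refl=1.502630·-0.454545=-0.6830; V=3.966942+1.502630+-0.683013=4.7866
k=4 src: inc=-0.683013, refl=-0.683013·-0.454545=0.3105; V=5.469572+-0.683013+0.310461=5.0970
k=5 load: inc=0.310461, refl=0.310461·-0.454545=-0.1411; V=4.786558+0.310461+-0.141118=4.9559
k=6 src: inc=-0.141118, refl=-0.141118·-0.454545=0.0641; V=5.097019+-0.141118+0.064145=5.0200

0 0 source 7.2727
1 5 load 3.9669
2 10 source 5.4696
3 15 load 4.7866
4 20 source 5.0970
5 25 load 4.9559
6 30 source 5.0200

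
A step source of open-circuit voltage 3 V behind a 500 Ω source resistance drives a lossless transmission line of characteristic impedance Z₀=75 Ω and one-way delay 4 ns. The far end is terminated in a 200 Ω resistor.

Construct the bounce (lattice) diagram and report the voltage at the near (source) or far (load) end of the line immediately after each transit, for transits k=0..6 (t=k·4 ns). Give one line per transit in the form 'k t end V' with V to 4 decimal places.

0 0 source 0.3913
1 4 load 0.5692
2 8 source 0.7006
3 12 load 0.7604
4 16 source 0.8046
5 20 load 0.8246
6 24 source 0.8395

Γ_L=0.454545, Γ_S=0.739130; launch V₁=3·75/575=0.391304
k=0 src: V=0.3913
k=1 load: inc=0.391304, refl=0.391304·0.454545=0.1779; V=0.000000+0.391304+0.177866=0.5692
k=2 src: inc=0.177866, refl=0.177866·0.739130=0.1315; V=0.391304+0.177866+0.131466=0.7006
k=3 load: inc=0.131466, refl=0.131466·0.454545=0.0598; V=0.569170+0.131466+0.059757=0.7604
k=4 src: inc=0.059757, refl=0.059757·0.739130=0.0442; V=0.700636+0.059757+0.044168=0.8046
k=5 load: inc=0.044168, refl=0.044168·0.454545=0.0201; V=0.760393+0.044168+0.020077=0.8246
k=6 src: inc=0.020077, refl=0.020077·0.739130=0.0148; V=0.804561+0.020077+0.014839=0.8395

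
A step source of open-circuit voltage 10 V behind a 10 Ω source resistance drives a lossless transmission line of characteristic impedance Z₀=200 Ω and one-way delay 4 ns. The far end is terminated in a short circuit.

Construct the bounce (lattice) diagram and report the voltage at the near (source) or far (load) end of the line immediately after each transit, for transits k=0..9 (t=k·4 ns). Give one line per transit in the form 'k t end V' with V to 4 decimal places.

0 0 source 9.5238
1 4 load 0.0000
2 8 source 8.6168
3 12 load 0.0000
4 16 source 7.7961
5 20 load 0.0000
6 24 source 7.0536
7 28 load 0.0000
8 32 source 6.3819
9 36 load 0.0000

Γ_L=-1.000000, Γ_S=-0.904762; launch V₁=10·200/210=9.523810
k=0 src: V=9.5238
k=1 load: inc=9.523810, refl=9.523810·-1.000000=-9.5238; V=0.000000+9.523810+-9.523810=0.0000
k=2 src: inc=-9.523810, refl=-9.523810·-0.904762=8.6168; V=9.523810+-9.523810+8.616780=8.6168
k=3 load: inc=8.616780, refl=8.616780·-1.000000=-8.6168; V=0.000000+8.616780+-8.616780=0.0000
k=4 src: inc=-8.616780, refl=-8.616780·-0.904762=7.7961; V=8.616780+-8.616780+7.796134=7.7961
k=5 load: inc=7.796134, refl=7.796134·-1.000000=-7.7961; V=0.000000+7.796134+-7.796134=0.0000
k=6 src: inc=-7.796134, refl=-7.796134·-0.904762=7.0536; V=7.796134+-7.796134+7.053645=7.0536
k=7 load: inc=7.053645, refl=7.053645·-1.000000=-7.0536; V=0.000000+7.053645+-7.053645=0.0000
k=8 src: inc=-7.053645, refl=-7.053645·-0.904762=6.3819; V=7.053645+-7.053645+6.381870=6.3819
k=9 load: inc=6.381870, refl=6.381870·-1.000000=-6.3819; V=0.000000+6.381870+-6.381870=0.0000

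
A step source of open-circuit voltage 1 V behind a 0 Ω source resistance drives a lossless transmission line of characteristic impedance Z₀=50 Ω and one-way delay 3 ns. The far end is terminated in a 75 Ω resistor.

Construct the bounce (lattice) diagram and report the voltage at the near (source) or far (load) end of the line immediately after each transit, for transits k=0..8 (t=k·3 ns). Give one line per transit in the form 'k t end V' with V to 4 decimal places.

0 0 source 1.0000
1 3 load 1.2000
2 6 source 1.0000
3 9 load 0.9600
4 12 source 1.0000
5 15 load 1.0080
6 18 source 1.0000
7 21 load 0.9984
8 24 source 1.0000

Γ_L=0.200000, Γ_S=-1.000000; launch V₁=1·50/50=1.000000
k=0 src: V=1.0000
k=1 load: inc=1.000000, refl=1.000000·0.200000=0.2000; V=0.000000+1.000000+0.200000=1.2000
k=2 src: inc=0.200000, refl=0.200000·-1.000000=-0.2000; V=1.000000+0.200000+-0.200000=1.0000
k=3 load: inc=-0.200000, refl=-0.200000·0.200000=-0.0400; V=1.200000+-0.200000+-0.040000=0.9600
k=4 src: inc=-0.040000, refl=-0.040000·-1.000000=0.0400; V=1.000000+-0.040000+0.040000=1.0000
k=5 load: inc=0.040000, refl=0.040000·0.200000=0.0080; V=0.960000+0.040000+0.008000=1.0080
k=6 src: inc=0.008000, refl=0.008000·-1.000000=-0.0080; V=1.000000+0.008000+-0.008000=1.0000
k=7 load: inc=-0.008000, refl=-0.008000·0.200000=-0.0016; V=1.008000+-0.008000+-0.001600=0.9984
k=8 src: inc=-0.001600, refl=-0.001600·-1.000000=0.0016; V=1.000000+-0.001600+0.001600=1.0000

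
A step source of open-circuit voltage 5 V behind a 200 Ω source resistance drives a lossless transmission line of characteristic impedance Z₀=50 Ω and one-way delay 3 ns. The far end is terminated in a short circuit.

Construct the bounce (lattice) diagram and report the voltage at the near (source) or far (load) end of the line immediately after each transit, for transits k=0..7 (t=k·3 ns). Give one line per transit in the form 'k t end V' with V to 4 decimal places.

Γ_L=-1.000000, Γ_S=0.600000; launch V₁=5·50/250=1.000000
k=0 src: V=1.0000
k=1 load: inc=1.000000, refl=1.000000·-1.000000=-1.0000; V=0.000000+1.000000+-1.000000=0.0000
k=2 src: inc=-1.000000, refl=-1.000000·0.600000=-0.6000; V=1.000000+-1.000000+-0.600000=-0.6000
k=3 load: inc=-0.600000, refl=-0.600000·-1.000000=0.6000; V=0.000000+-0.600000+0.600000=0.0000
k=4 src: inc=0.600000, refl=0.600000·0.600000=0.3600; V=-0.600000+0.600000+0.360000=0.3600
k=5 load: inc=0.360000, refl=0.360000·-1.000000=-0.3600; V=0.000000+0.360000+-0.360000=0.0000
k=6 src: inc=-0.360000, refl=-0.360000·0.600000=-0.2160; V=0.360000+-0.360000+-0.216000=-0.2160
k=7 load: inc=-0.216000, refl=-0.216000·-1.000000=0.2160; V=0.000000+-0.216000+0.216000=0.0000

0 0 source 1.0000
1 3 load 0.0000
2 6 source -0.6000
3 9 load 0.0000
4 12 source 0.3600
5 15 load 0.0000
6 18 source -0.2160
7 21 load 0.0000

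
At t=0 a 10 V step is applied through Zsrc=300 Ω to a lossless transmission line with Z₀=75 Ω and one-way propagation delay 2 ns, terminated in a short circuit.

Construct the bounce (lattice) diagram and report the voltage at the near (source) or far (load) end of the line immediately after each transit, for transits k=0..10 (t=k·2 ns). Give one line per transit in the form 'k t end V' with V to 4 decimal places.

0 0 source 2.0000
1 2 load 0.0000
2 4 source -1.2000
3 6 load 0.0000
4 8 source 0.7200
5 10 load 0.0000
6 12 source -0.4320
7 14 load 0.0000
8 16 source 0.2592
9 18 load 0.0000
10 20 source -0.1555

Γ_L=-1.000000, Γ_S=0.600000; launch V₁=10·75/375=2.000000
k=0 src: V=2.0000
k=1 load: inc=2.000000, refl=2.000000·-1.000000=-2.0000; V=0.000000+2.000000+-2.000000=0.0000
k=2 src: inc=-2.000000, refl=-2.000000·0.600000=-1.2000; V=2.000000+-2.000000+-1.200000=-1.2000
k=3 load: inc=-1.200000, refl=-1.200000·-1.000000=1.2000; V=0.000000+-1.200000+1.200000=0.0000
k=4 src: inc=1.200000, refl=1.200000·0.600000=0.7200; V=-1.200000+1.200000+0.720000=0.7200
k=5 load: inc=0.720000, refl=0.720000·-1.000000=-0.7200; V=0.000000+0.720000+-0.720000=0.0000
k=6 src: inc=-0.720000, refl=-0.720000·0.600000=-0.4320; V=0.720000+-0.720000+-0.432000=-0.4320
k=7 load: inc=-0.432000, refl=-0.432000·-1.000000=0.4320; V=0.000000+-0.432000+0.432000=0.0000
k=8 src: inc=0.432000, refl=0.432000·0.600000=0.2592; V=-0.432000+0.432000+0.259200=0.2592
k=9 load: inc=0.259200, refl=0.259200·-1.000000=-0.2592; V=0.000000+0.259200+-0.259200=0.0000
k=10 src: inc=-0.259200, refl=-0.259200·0.600000=-0.1555; V=0.259200+-0.259200+-0.155520=-0.1555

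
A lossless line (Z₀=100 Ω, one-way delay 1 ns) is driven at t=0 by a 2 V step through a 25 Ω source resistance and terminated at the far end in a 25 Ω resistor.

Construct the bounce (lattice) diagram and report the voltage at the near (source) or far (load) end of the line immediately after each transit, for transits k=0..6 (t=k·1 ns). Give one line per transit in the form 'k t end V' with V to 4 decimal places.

0 0 source 1.6000
1 1 load 0.6400
2 2 source 1.2160
3 3 load 0.8704
4 4 source 1.0778
5 5 load 0.9533
6 6 source 1.0280

Γ_L=-0.600000, Γ_S=-0.600000; launch V₁=2·100/125=1.600000
k=0 src: V=1.6000
k=1 load: inc=1.600000, refl=1.600000·-0.600000=-0.9600; V=0.000000+1.600000+-0.960000=0.6400
k=2 src: inc=-0.960000, refl=-0.960000·-0.600000=0.5760; V=1.600000+-0.960000+0.576000=1.2160
k=3 load: inc=0.576000, refl=0.576000·-0.600000=-0.3456; V=0.640000+0.576000+-0.345600=0.8704
k=4 src: inc=-0.345600, refl=-0.345600·-0.600000=0.2074; V=1.216000+-0.345600+0.207360=1.0778
k=5 load: inc=0.207360, refl=0.207360·-0.600000=-0.1244; V=0.870400+0.207360+-0.124416=0.9533
k=6 src: inc=-0.124416, refl=-0.124416·-0.600000=0.0746; V=1.077760+-0.124416+0.074650=1.0280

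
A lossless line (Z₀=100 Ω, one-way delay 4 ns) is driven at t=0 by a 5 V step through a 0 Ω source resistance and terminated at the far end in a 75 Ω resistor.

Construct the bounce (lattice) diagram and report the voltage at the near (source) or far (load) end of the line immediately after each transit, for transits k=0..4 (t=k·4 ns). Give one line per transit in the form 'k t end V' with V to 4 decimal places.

Γ_L=-0.142857, Γ_S=-1.000000; launch V₁=5·100/100=5.000000
k=0 src: V=5.0000
k=1 load: inc=5.000000, refl=5.000000·-0.142857=-0.7143; V=0.000000+5.000000+-0.714286=4.2857
k=2 src: inc=-0.714286, refl=-0.714286·-1.000000=0.7143; V=5.000000+-0.714286+0.714286=5.0000
k=3 load: inc=0.714286, refl=0.714286·-0.142857=-0.1020; V=4.285714+0.714286+-0.102041=4.8980
k=4 src: inc=-0.102041, refl=-0.102041·-1.000000=0.1020; V=5.000000+-0.102041+0.102041=5.0000

0 0 source 5.0000
1 4 load 4.2857
2 8 source 5.0000
3 12 load 4.8980
4 16 source 5.0000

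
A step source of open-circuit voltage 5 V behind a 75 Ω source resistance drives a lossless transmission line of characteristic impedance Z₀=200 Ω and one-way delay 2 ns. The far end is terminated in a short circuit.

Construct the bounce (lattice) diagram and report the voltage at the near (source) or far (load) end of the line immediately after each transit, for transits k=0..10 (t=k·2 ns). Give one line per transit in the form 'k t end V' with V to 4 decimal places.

Γ_L=-1.000000, Γ_S=-0.454545; launch V₁=5·200/275=3.636364
k=0 src: V=3.6364
k=1 load: inc=3.636364, refl=3.636364·-1.000000=-3.6364; V=0.000000+3.636364+-3.636364=0.0000
k=2 src: inc=-3.636364, refl=-3.636364·-0.454545=1.6529; V=3.636364+-3.636364+1.652893=1.6529
k=3 load: inc=1.652893, refl=1.652893·-1.000000=-1.6529; V=0.000000+1.652893+-1.652893=0.0000
k=4 src: inc=-1.652893, refl=-1.652893·-0.454545=0.7513; V=1.652893+-1.652893+0.751315=0.7513
k=5 load: inc=0.751315, refl=0.751315·-1.000000=-0.7513; V=0.000000+0.751315+-0.751315=0.0000
k=6 src: inc=-0.751315, refl=-0.751315·-0.454545=0.3415; V=0.751315+-0.751315+0.341507=0.3415
k=7 load: inc=0.341507, refl=0.341507·-1.000000=-0.3415; V=0.000000+0.341507+-0.341507=0.0000
k=8 src: inc=-0.341507, refl=-0.341507·-0.454545=0.1552; V=0.341507+-0.341507+0.155230=0.1552
k=9 load: inc=0.155230, refl=0.155230·-1.000000=-0.1552; V=0.000000+0.155230+-0.155230=0.0000
k=10 src: inc=-0.155230, refl=-0.155230·-0.454545=0.0706; V=0.155230+-0.155230+0.070559=0.0706

0 0 source 3.6364
1 2 load 0.0000
2 4 source 1.6529
3 6 load 0.0000
4 8 source 0.7513
5 10 load 0.0000
6 12 source 0.3415
7 14 load 0.0000
8 16 source 0.1552
9 18 load 0.0000
10 20 source 0.0706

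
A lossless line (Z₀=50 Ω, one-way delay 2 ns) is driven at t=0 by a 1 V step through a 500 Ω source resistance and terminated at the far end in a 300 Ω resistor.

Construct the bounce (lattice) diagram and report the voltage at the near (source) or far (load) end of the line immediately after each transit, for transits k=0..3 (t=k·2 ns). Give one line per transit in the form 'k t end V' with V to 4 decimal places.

Γ_L=0.714286, Γ_S=0.818182; launch V₁=1·50/550=0.090909
k=0 src: V=0.0909
k=1 load: inc=0.090909, refl=0.090909·0.714286=0.0649; V=0.000000+0.090909+0.064935=0.1558
k=2 src: inc=0.064935, refl=0.064935·0.818182=0.0531; V=0.090909+0.064935+0.053129=0.2090
k=3 load: inc=0.053129, refl=0.053129·0.714286=0.0379; V=0.155844+0.053129+0.037949=0.2469

0 0 source 0.0909
1 2 load 0.1558
2 4 source 0.2090
3 6 load 0.2469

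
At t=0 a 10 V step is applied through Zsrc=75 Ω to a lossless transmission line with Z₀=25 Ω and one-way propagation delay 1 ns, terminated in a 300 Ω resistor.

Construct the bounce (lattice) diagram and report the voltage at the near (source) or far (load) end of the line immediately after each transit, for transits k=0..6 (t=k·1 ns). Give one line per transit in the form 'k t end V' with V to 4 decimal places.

0 0 source 2.5000
1 1 load 4.6154
2 2 source 5.6731
3 3 load 6.5680
4 4 source 7.0155
5 5 load 7.3942
6 6 source 7.5835

Γ_L=0.846154, Γ_S=0.500000; launch V₁=10·25/100=2.500000
k=0 src: V=2.5000
k=1 load: inc=2.500000, refl=2.500000·0.846154=2.1154; V=0.000000+2.500000+2.115385=4.6154
k=2 src: inc=2.115385, refl=2.115385·0.500000=1.0577; V=2.500000+2.115385+1.057692=5.6731
k=3 load: inc=1.057692, refl=1.057692·0.846154=0.8950; V=4.615385+1.057692+0.894970=6.5680
k=4 src: inc=0.894970, refl=0.894970·0.500000=0.4475; V=5.673077+0.894970+0.447485=7.0155
k=5 load: inc=0.447485, refl=0.447485·0.846154=0.3786; V=6.568047+0.447485+0.378641=7.3942
k=6 src: inc=0.378641, refl=0.378641·0.500000=0.1893; V=7.015533+0.378641+0.189321=7.5835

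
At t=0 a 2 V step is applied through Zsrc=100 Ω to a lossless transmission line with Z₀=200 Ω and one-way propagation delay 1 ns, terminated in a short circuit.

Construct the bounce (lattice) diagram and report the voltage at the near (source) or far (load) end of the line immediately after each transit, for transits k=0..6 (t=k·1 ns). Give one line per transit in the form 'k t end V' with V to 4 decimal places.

0 0 source 1.3333
1 1 load 0.0000
2 2 source 0.4444
3 3 load 0.0000
4 4 source 0.1481
5 5 load 0.0000
6 6 source 0.0494

Γ_L=-1.000000, Γ_S=-0.333333; launch V₁=2·200/300=1.333333
k=0 src: V=1.3333
k=1 load: inc=1.333333, refl=1.333333·-1.000000=-1.3333; V=0.000000+1.333333+-1.333333=0.0000
k=2 src: inc=-1.333333, refl=-1.333333·-0.333333=0.4444; V=1.333333+-1.333333+0.444444=0.4444
k=3 load: inc=0.444444, refl=0.444444·-1.000000=-0.4444; V=0.000000+0.444444+-0.444444=0.0000
k=4 src: inc=-0.444444, refl=-0.444444·-0.333333=0.1481; V=0.444444+-0.444444+0.148148=0.1481
k=5 load: inc=0.148148, refl=0.148148·-1.000000=-0.1481; V=0.000000+0.148148+-0.148148=0.0000
k=6 src: inc=-0.148148, refl=-0.148148·-0.333333=0.0494; V=0.148148+-0.148148+0.049383=0.0494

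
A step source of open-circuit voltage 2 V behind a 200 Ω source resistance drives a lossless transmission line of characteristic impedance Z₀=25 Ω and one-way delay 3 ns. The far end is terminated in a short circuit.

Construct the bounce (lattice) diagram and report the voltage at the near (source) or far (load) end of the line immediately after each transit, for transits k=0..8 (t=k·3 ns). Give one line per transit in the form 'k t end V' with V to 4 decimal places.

Γ_L=-1.000000, Γ_S=0.777778; launch V₁=2·25/225=0.222222
k=0 src: V=0.2222
k=1 load: inc=0.222222, refl=0.222222·-1.000000=-0.2222; V=0.000000+0.222222+-0.222222=0.0000
k=2 src: inc=-0.222222, refl=-0.222222·0.777778=-0.1728; V=0.222222+-0.222222+-0.172840=-0.1728
k=3 load: inc=-0.172840, refl=-0.172840·-1.000000=0.1728; V=0.000000+-0.172840+0.172840=0.0000
k=4 src: inc=0.172840, refl=0.172840·0.777778=0.1344; V=-0.172840+0.172840+0.134431=0.1344
k=5 load: inc=0.134431, refl=0.134431·-1.000000=-0.1344; V=0.000000+0.134431+-0.134431=0.0000
k=6 src: inc=-0.134431, refl=-0.134431·0.777778=-0.1046; V=0.134431+-0.134431+-0.104557=-0.1046
k=7 load: inc=-0.104557, refl=-0.104557·-1.000000=0.1046; V=0.000000+-0.104557+0.104557=0.0000
k=8 src: inc=0.104557, refl=0.104557·0.777778=0.0813; V=-0.104557+0.104557+0.081322=0.0813

0 0 source 0.2222
1 3 load 0.0000
2 6 source -0.1728
3 9 load 0.0000
4 12 source 0.1344
5 15 load 0.0000
6 18 source -0.1046
7 21 load 0.0000
8 24 source 0.0813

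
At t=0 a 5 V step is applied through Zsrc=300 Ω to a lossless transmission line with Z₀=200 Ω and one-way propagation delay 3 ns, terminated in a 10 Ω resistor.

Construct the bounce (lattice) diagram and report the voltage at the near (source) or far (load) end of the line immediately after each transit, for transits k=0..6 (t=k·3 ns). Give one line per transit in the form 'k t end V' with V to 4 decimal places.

Γ_L=-0.904762, Γ_S=0.200000; launch V₁=5·200/500=2.000000
k=0 src: V=2.0000
k=1 load: inc=2.000000, refl=2.000000·-0.904762=-1.8095; V=0.000000+2.000000+-1.809524=0.1905
k=2 src: inc=-1.809524, refl=-1.809524·0.200000=-0.3619; V=2.000000+-1.809524+-0.361905=-0.1714
k=3 load: inc=-0.361905, refl=-0.361905·-0.904762=0.3274; V=0.190476+-0.361905+0.327438=0.1560
k=4 src: inc=0.327438, refl=0.327438·0.200000=0.0655; V=-0.171429+0.327438+0.065488=0.2215
k=5 load: inc=0.065488, refl=0.065488·-0.904762=-0.0593; V=0.156009+0.065488+-0.059251=0.1622
k=6 src: inc=-0.059251, refl=-0.059251·0.200000=-0.0119; V=0.221497+-0.059251+-0.011850=0.1504

0 0 source 2.0000
1 3 load 0.1905
2 6 source -0.1714
3 9 load 0.1560
4 12 source 0.2215
5 15 load 0.1622
6 18 source 0.1504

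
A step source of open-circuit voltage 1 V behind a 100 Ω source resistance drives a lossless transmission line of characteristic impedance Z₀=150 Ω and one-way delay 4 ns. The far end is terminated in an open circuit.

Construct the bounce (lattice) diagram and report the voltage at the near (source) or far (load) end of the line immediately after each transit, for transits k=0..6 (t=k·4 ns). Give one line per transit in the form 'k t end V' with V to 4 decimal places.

0 0 source 0.6000
1 4 load 1.2000
2 8 source 1.0800
3 12 load 0.9600
4 16 source 0.9840
5 20 load 1.0080
6 24 source 1.0032

Γ_L=1.000000, Γ_S=-0.200000; launch V₁=1·150/250=0.600000
k=0 src: V=0.6000
k=1 load: inc=0.600000, refl=0.600000·1.000000=0.6000; V=0.000000+0.600000+0.600000=1.2000
k=2 src: inc=0.600000, refl=0.600000·-0.200000=-0.1200; V=0.600000+0.600000+-0.120000=1.0800
k=3 load: inc=-0.120000, refl=-0.120000·1.000000=-0.1200; V=1.200000+-0.120000+-0.120000=0.9600
k=4 src: inc=-0.120000, refl=-0.120000·-0.200000=0.0240; V=1.080000+-0.120000+0.024000=0.9840
k=5 load: inc=0.024000, refl=0.024000·1.000000=0.0240; V=0.960000+0.024000+0.024000=1.0080
k=6 src: inc=0.024000, refl=0.024000·-0.200000=-0.0048; V=0.984000+0.024000+-0.004800=1.0032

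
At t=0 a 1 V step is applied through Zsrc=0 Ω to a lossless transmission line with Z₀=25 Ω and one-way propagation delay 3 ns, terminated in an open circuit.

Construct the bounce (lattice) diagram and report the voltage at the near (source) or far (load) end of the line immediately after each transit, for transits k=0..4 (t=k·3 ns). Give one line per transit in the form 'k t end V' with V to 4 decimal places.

Γ_L=1.000000, Γ_S=-1.000000; launch V₁=1·25/25=1.000000
k=0 src: V=1.0000
k=1 load: inc=1.000000, refl=1.000000·1.000000=1.0000; V=0.000000+1.000000+1.000000=2.0000
k=2 src: inc=1.000000, refl=1.000000·-1.000000=-1.0000; V=1.000000+1.000000+-1.000000=1.0000
k=3 load: inc=-1.000000, refl=-1.000000·1.000000=-1.0000; V=2.000000+-1.000000+-1.000000=0.0000
k=4 src: inc=-1.000000, refl=-1.000000·-1.000000=1.0000; V=1.000000+-1.000000+1.000000=1.0000

0 0 source 1.0000
1 3 load 2.0000
2 6 source 1.0000
3 9 load 0.0000
4 12 source 1.0000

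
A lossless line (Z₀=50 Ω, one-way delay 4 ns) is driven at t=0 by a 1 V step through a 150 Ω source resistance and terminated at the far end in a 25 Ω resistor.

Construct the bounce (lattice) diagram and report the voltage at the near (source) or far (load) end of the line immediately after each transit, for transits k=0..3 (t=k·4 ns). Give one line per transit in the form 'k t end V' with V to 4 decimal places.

0 0 source 0.2500
1 4 load 0.1667
2 8 source 0.1250
3 12 load 0.1389

Γ_L=-0.333333, Γ_S=0.500000; launch V₁=1·50/200=0.250000
k=0 src: V=0.2500
k=1 load: inc=0.250000, refl=0.250000·-0.333333=-0.0833; V=0.000000+0.250000+-0.083333=0.1667
k=2 src: inc=-0.083333, refl=-0.083333·0.500000=-0.0417; V=0.250000+-0.083333+-0.041667=0.1250
k=3 load: inc=-0.041667, refl=-0.041667·-0.333333=0.0139; V=0.166667+-0.041667+0.013889=0.1389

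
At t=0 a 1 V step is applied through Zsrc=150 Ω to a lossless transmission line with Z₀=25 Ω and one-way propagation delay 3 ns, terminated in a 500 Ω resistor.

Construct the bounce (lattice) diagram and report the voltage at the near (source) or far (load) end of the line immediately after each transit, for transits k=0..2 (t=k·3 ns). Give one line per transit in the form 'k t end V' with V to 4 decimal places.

Γ_L=0.904762, Γ_S=0.714286; launch V₁=1·25/175=0.142857
k=0 src: V=0.1429
k=1 load: inc=0.142857, refl=0.142857·0.904762=0.1293; V=0.000000+0.142857+0.129252=0.2721
k=2 src: inc=0.129252, refl=0.129252·0.714286=0.0923; V=0.142857+0.129252+0.092323=0.3644

0 0 source 0.1429
1 3 load 0.2721
2 6 source 0.3644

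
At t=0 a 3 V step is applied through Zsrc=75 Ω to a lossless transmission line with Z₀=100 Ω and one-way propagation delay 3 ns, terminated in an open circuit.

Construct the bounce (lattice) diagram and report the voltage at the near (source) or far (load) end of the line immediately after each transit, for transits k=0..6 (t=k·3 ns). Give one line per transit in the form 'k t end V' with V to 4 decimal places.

0 0 source 1.7143
1 3 load 3.4286
2 6 source 3.1837
3 9 load 2.9388
4 12 source 2.9738
5 15 load 3.0087
6 18 source 3.0037

Γ_L=1.000000, Γ_S=-0.142857; launch V₁=3·100/175=1.714286
k=0 src: V=1.7143
k=1 load: inc=1.714286, refl=1.714286·1.000000=1.7143; V=0.000000+1.714286+1.714286=3.4286
k=2 src: inc=1.714286, refl=1.714286·-0.142857=-0.2449; V=1.714286+1.714286+-0.244898=3.1837
k=3 load: inc=-0.244898, refl=-0.244898·1.000000=-0.2449; V=3.428571+-0.244898+-0.244898=2.9388
k=4 src: inc=-0.244898, refl=-0.244898·-0.142857=0.0350; V=3.183673+-0.244898+0.034985=2.9738
k=5 load: inc=0.034985, refl=0.034985·1.000000=0.0350; V=2.938776+0.034985+0.034985=3.0087
k=6 src: inc=0.034985, refl=0.034985·-0.142857=-0.0050; V=2.973761+0.034985+-0.004998=3.0037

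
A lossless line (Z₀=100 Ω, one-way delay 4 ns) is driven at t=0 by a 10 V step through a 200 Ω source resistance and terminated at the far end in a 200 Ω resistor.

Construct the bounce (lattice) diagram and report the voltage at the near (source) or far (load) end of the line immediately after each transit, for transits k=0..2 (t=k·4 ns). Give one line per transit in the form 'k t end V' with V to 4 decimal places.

Γ_L=0.333333, Γ_S=0.333333; launch V₁=10·100/300=3.333333
k=0 src: V=3.3333
k=1 load: inc=3.333333, refl=3.333333·0.333333=1.1111; V=0.000000+3.333333+1.111111=4.4444
k=2 src: inc=1.111111, refl=1.111111·0.333333=0.3704; V=3.333333+1.111111+0.370370=4.8148

0 0 source 3.3333
1 4 load 4.4444
2 8 source 4.8148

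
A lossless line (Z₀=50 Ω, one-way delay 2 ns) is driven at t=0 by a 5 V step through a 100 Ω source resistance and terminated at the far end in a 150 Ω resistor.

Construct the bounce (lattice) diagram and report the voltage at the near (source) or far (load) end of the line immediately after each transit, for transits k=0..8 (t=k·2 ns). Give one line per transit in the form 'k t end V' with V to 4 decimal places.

Γ_L=0.500000, Γ_S=0.333333; launch V₁=5·50/150=1.666667
k=0 src: V=1.6667
k=1 load: inc=1.666667, refl=1.666667·0.500000=0.8333; V=0.000000+1.666667+0.833333=2.5000
k=2 src: inc=0.833333, refl=0.833333·0.333333=0.2778; V=1.666667+0.833333+0.277778=2.7778
k=3 load: inc=0.277778, refl=0.277778·0.500000=0.1389; V=2.500000+0.277778+0.138889=2.9167
k=4 src: inc=0.138889, refl=0.138889·0.333333=0.0463; V=2.777778+0.138889+0.046296=2.9630
k=5 load: inc=0.046296, refl=0.046296·0.500000=0.0231; V=2.916667+0.046296+0.023148=2.9861
k=6 src: inc=0.023148, refl=0.023148·0.333333=0.0077; V=2.962963+0.023148+0.007716=2.9938
k=7 load: inc=0.007716, refl=0.007716·0.500000=0.0039; V=2.986111+0.007716+0.003858=2.9977
k=8 src: inc=0.003858, refl=0.003858·0.333333=0.0013; V=2.993827+0.003858+0.001286=2.9990

0 0 source 1.6667
1 2 load 2.5000
2 4 source 2.7778
3 6 load 2.9167
4 8 source 2.9630
5 10 load 2.9861
6 12 source 2.9938
7 14 load 2.9977
8 16 source 2.9990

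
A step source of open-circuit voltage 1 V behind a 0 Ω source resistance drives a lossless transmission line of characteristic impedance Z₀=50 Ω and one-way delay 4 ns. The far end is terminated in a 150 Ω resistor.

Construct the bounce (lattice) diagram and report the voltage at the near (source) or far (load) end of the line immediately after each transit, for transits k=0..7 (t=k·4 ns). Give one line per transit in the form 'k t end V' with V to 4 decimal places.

Γ_L=0.500000, Γ_S=-1.000000; launch V₁=1·50/50=1.000000
k=0 src: V=1.0000
k=1 load: inc=1.000000, refl=1.000000·0.500000=0.5000; V=0.000000+1.000000+0.500000=1.5000
k=2 src: inc=0.500000, refl=0.500000·-1.000000=-0.5000; V=1.000000+0.500000+-0.500000=1.0000
k=3 load: inc=-0.500000, refl=-0.500000·0.500000=-0.2500; V=1.500000+-0.500000+-0.250000=0.7500
k=4 src: inc=-0.250000, refl=-0.250000·-1.000000=0.2500; V=1.000000+-0.250000+0.250000=1.0000
k=5 load: inc=0.250000, refl=0.250000·0.500000=0.1250; V=0.750000+0.250000+0.125000=1.1250
k=6 src: inc=0.125000, refl=0.125000·-1.000000=-0.1250; V=1.000000+0.125000+-0.125000=1.0000
k=7 load: inc=-0.125000, refl=-0.125000·0.500000=-0.0625; V=1.125000+-0.125000+-0.062500=0.9375

0 0 source 1.0000
1 4 load 1.5000
2 8 source 1.0000
3 12 load 0.7500
4 16 source 1.0000
5 20 load 1.1250
6 24 source 1.0000
7 28 load 0.9375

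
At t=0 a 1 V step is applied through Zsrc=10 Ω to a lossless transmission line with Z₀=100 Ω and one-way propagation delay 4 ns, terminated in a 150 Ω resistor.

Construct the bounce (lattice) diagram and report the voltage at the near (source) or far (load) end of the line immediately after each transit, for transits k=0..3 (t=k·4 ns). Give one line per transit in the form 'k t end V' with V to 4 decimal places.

Γ_L=0.200000, Γ_S=-0.818182; launch V₁=1·100/110=0.909091
k=0 src: V=0.9091
k=1 load: inc=0.909091, refl=0.909091·0.200000=0.1818; V=0.000000+0.909091+0.181818=1.0909
k=2 src: inc=0.181818, refl=0.181818·-0.818182=-0.1488; V=0.909091+0.181818+-0.148760=0.9421
k=3 load: inc=-0.148760, refl=-0.148760·0.200000=-0.0298; V=1.090909+-0.148760+-0.029752=0.9124

0 0 source 0.9091
1 4 load 1.0909
2 8 source 0.9421
3 12 load 0.9124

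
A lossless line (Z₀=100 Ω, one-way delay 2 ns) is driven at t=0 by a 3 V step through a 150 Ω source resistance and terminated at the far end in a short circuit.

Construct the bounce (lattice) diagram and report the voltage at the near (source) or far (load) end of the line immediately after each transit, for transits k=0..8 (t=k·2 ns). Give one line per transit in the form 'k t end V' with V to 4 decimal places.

Γ_L=-1.000000, Γ_S=0.200000; launch V₁=3·100/250=1.200000
k=0 src: V=1.2000
k=1 load: inc=1.200000, refl=1.200000·-1.000000=-1.2000; V=0.000000+1.200000+-1.200000=0.0000
k=2 src: inc=-1.200000, refl=-1.200000·0.200000=-0.2400; V=1.200000+-1.200000+-0.240000=-0.2400
k=3 load: inc=-0.240000, refl=-0.240000·-1.000000=0.2400; V=0.000000+-0.240000+0.240000=0.0000
k=4 src: inc=0.240000, refl=0.240000·0.200000=0.0480; V=-0.240000+0.240000+0.048000=0.0480
k=5 load: inc=0.048000, refl=0.048000·-1.000000=-0.0480; V=0.000000+0.048000+-0.048000=0.0000
k=6 src: inc=-0.048000, refl=-0.048000·0.200000=-0.0096; V=0.048000+-0.048000+-0.009600=-0.0096
k=7 load: inc=-0.009600, refl=-0.009600·-1.000000=0.0096; V=0.000000+-0.009600+0.009600=0.0000
k=8 src: inc=0.009600, refl=0.009600·0.200000=0.0019; V=-0.009600+0.009600+0.001920=0.0019

0 0 source 1.2000
1 2 load 0.0000
2 4 source -0.2400
3 6 load 0.0000
4 8 source 0.0480
5 10 load 0.0000
6 12 source -0.0096
7 14 load 0.0000
8 16 source 0.0019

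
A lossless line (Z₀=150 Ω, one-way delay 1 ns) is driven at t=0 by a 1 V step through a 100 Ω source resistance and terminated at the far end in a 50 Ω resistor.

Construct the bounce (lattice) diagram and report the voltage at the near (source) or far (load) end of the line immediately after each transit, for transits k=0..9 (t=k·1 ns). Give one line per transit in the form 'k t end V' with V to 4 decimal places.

0 0 source 0.6000
1 1 load 0.3000
2 2 source 0.3600
3 3 load 0.3300
4 4 source 0.3360
5 5 load 0.3330
6 6 source 0.3336
7 7 load 0.3333
8 8 source 0.3334
9 9 load 0.3333

Γ_L=-0.500000, Γ_S=-0.200000; launch V₁=1·150/250=0.600000
k=0 src: V=0.6000
k=1 load: inc=0.600000, refl=0.600000·-0.500000=-0.3000; V=0.000000+0.600000+-0.300000=0.3000
k=2 src: inc=-0.300000, refl=-0.300000·-0.200000=0.0600; V=0.600000+-0.300000+0.060000=0.3600
k=3 load: inc=0.060000, refl=0.060000·-0.500000=-0.0300; V=0.300000+0.060000+-0.030000=0.3300
k=4 src: inc=-0.030000, refl=-0.030000·-0.200000=0.0060; V=0.360000+-0.030000+0.006000=0.3360
k=5 load: inc=0.006000, refl=0.006000·-0.500000=-0.0030; V=0.330000+0.006000+-0.003000=0.3330
k=6 src: inc=-0.003000, refl=-0.003000·-0.200000=0.0006; V=0.336000+-0.003000+0.000600=0.3336
k=7 load: inc=0.000600, refl=0.000600·-0.500000=-0.0003; V=0.333000+0.000600+-0.000300=0.3333
k=8 src: inc=-0.000300, refl=-0.000300·-0.200000=0.0001; V=0.333600+-0.000300+0.000060=0.3334
k=9 load: inc=0.000060, refl=0.000060·-0.500000=-0.0000; V=0.333300+0.000060+-0.000030=0.3333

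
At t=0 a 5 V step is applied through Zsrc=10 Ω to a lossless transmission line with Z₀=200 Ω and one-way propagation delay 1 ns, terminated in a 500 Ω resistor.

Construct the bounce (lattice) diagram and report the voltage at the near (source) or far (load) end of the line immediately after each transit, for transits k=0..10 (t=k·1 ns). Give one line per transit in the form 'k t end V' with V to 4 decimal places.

Γ_L=0.428571, Γ_S=-0.904762; launch V₁=5·200/210=4.761905
k=0 src: V=4.7619
k=1 load: inc=4.761905, refl=4.761905·0.428571=2.0408; V=0.000000+4.761905+2.040816=6.8027
k=2 src: inc=2.040816, refl=2.040816·-0.904762=-1.8465; V=4.761905+2.040816+-1.846453=4.9563
k=3 load: inc=-1.846453, refl=-1.846453·0.428571=-0.7913; V=6.802721+-1.846453+-0.791337=4.1649
k=4 src: inc=-0.791337, refl=-0.791337·-0.904762=0.7160; V=4.956268+-0.791337+0.715972=4.8809
k=5 load: inc=0.715972, refl=0.715972·0.428571=0.3068; V=4.164931+0.715972+0.306845=5.1877
k=6 src: inc=0.306845, refl=0.306845·-0.904762=-0.2776; V=4.880903+0.306845+-0.277622=4.9101
k=7 load: inc=-0.277622, refl=-0.277622·0.428571=-0.1190; V=5.187748+-0.277622+-0.118981=4.7911
k=8 src: inc=-0.118981, refl=-0.118981·-0.904762=0.1076; V=4.910126+-0.118981+0.107649=4.8988
k=9 load: inc=0.107649, refl=0.107649·0.428571=0.0461; V=4.791145+0.107649+0.046135=4.9449
k=10 src: inc=0.046135, refl=0.046135·-0.904762=-0.0417; V=4.898795+0.046135+-0.041742=4.9032

0 0 source 4.7619
1 1 load 6.8027
2 2 source 4.9563
3 3 load 4.1649
4 4 source 4.8809
5 5 load 5.1877
6 6 source 4.9101
7 7 load 4.7911
8 8 source 4.8988
9 9 load 4.9449
10 10 source 4.9032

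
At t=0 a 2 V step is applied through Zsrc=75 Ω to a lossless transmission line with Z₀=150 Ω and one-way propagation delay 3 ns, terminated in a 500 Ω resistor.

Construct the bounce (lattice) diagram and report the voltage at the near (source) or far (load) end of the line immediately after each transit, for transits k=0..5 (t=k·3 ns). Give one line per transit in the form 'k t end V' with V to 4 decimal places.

0 0 source 1.3333
1 3 load 2.0513
2 6 source 1.8120
3 9 load 1.6831
4 12 source 1.7261
5 15 load 1.7492

Γ_L=0.538462, Γ_S=-0.333333; launch V₁=2·150/225=1.333333
k=0 src: V=1.3333
k=1 load: inc=1.333333, refl=1.333333·0.538462=0.7179; V=0.000000+1.333333+0.717949=2.0513
k=2 src: inc=0.717949, refl=0.717949·-0.333333=-0.2393; V=1.333333+0.717949+-0.239316=1.8120
k=3 load: inc=-0.239316, refl=-0.239316·0.538462=-0.1289; V=2.051282+-0.239316+-0.128863=1.6831
k=4 src: inc=-0.128863, refl=-0.128863·-0.333333=0.0430; V=1.811966+-0.128863+0.042954=1.7261
k=5 load: inc=0.042954, refl=0.042954·0.538462=0.0231; V=1.683103+0.042954+0.023129=1.7492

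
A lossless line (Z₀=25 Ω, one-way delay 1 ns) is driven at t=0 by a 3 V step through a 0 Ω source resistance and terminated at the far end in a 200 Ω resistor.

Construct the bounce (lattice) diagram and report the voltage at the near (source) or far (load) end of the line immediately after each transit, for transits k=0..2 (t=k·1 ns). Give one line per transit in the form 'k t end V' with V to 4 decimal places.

0 0 source 3.0000
1 1 load 5.3333
2 2 source 3.0000

Γ_L=0.777778, Γ_S=-1.000000; launch V₁=3·25/25=3.000000
k=0 src: V=3.0000
k=1 load: inc=3.000000, refl=3.000000·0.777778=2.3333; V=0.000000+3.000000+2.333333=5.3333
k=2 src: inc=2.333333, refl=2.333333·-1.000000=-2.3333; V=3.000000+2.333333+-2.333333=3.0000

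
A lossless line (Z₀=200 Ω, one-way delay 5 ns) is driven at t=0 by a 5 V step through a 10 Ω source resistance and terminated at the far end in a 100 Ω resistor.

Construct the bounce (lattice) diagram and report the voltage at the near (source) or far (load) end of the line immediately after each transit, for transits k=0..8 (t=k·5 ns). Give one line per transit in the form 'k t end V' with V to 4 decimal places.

Γ_L=-0.333333, Γ_S=-0.904762; launch V₁=5·200/210=4.761905
k=0 src: V=4.7619
k=1 load: inc=4.761905, refl=4.761905·-0.333333=-1.5873; V=0.000000+4.761905+-1.587302=3.1746
k=2 src: inc=-1.587302, refl=-1.587302·-0.904762=1.4361; V=4.761905+-1.587302+1.436130=4.6107
k=3 load: inc=1.436130, refl=1.436130·-0.333333=-0.4787; V=3.174603+1.436130+-0.478710=4.1320
k=4 src: inc=-0.478710, refl=-0.478710·-0.904762=0.4331; V=4.610733+-0.478710+0.433119=4.5651
k=5 load: inc=0.433119, refl=0.433119·-0.333333=-0.1444; V=4.132023+0.433119+-0.144373=4.4208
k=6 src: inc=-0.144373, refl=-0.144373·-0.904762=0.1306; V=4.565142+-0.144373+0.130623=4.5514
k=7 load: inc=0.130623, refl=0.130623·-0.333333=-0.0435; V=4.420769+0.130623+-0.043541=4.5079
k=8 src: inc=-0.043541, refl=-0.043541·-0.904762=0.0394; V=4.551392+-0.043541+0.039394=4.5472

0 0 source 4.7619
1 5 load 3.1746
2 10 source 4.6107
3 15 load 4.1320
4 20 source 4.5651
5 25 load 4.4208
6 30 source 4.5514
7 35 load 4.5079
8 40 source 4.5472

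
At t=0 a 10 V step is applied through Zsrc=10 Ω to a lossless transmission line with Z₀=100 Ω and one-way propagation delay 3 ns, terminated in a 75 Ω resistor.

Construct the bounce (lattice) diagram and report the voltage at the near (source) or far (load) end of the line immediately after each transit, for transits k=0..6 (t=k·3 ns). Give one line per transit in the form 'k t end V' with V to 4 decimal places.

Γ_L=-0.142857, Γ_S=-0.818182; launch V₁=10·100/110=9.090909
k=0 src: V=9.0909
k=1 load: inc=9.090909, refl=9.090909·-0.142857=-1.2987; V=0.000000+9.090909+-1.298701=7.7922
k=2 src: inc=-1.298701, refl=-1.298701·-0.818182=1.0626; V=9.090909+-1.298701+1.062574=8.8548
k=3 load: inc=1.062574, refl=1.062574·-0.142857=-0.1518; V=7.792208+1.062574+-0.151796=8.7030
k=4 src: inc=-0.151796, refl=-0.151796·-0.818182=0.1242; V=8.854782+-0.151796+0.124197=8.8272
k=5 load: inc=0.124197, refl=0.124197·-0.142857=-0.0177; V=8.702985+0.124197+-0.017742=8.8094
k=6 src: inc=-0.017742, refl=-0.017742·-0.818182=0.0145; V=8.827182+-0.017742+0.014517=8.8240

0 0 source 9.0909
1 3 load 7.7922
2 6 source 8.8548
3 9 load 8.7030
4 12 source 8.8272
5 15 load 8.8094
6 18 source 8.8240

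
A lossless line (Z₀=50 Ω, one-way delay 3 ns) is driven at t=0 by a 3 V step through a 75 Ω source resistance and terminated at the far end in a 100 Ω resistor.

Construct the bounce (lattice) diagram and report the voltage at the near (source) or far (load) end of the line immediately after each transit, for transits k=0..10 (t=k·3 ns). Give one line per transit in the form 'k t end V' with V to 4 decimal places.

Γ_L=0.333333, Γ_S=0.200000; launch V₁=3·50/125=1.200000
k=0 src: V=1.2000
k=1 load: inc=1.200000, refl=1.200000·0.333333=0.4000; V=0.000000+1.200000+0.400000=1.6000
k=2 src: inc=0.400000, refl=0.400000·0.200000=0.0800; V=1.200000+0.400000+0.080000=1.6800
k=3 load: inc=0.080000, refl=0.080000·0.333333=0.0267; V=1.600000+0.080000+0.026667=1.7067
k=4 src: inc=0.026667, refl=0.026667·0.200000=0.0053; V=1.680000+0.026667+0.005333=1.7120
k=5 load: inc=0.005333, refl=0.005333·0.333333=0.0018; V=1.706667+0.005333+0.001778=1.7138
k=6 src: inc=0.001778, refl=0.001778·0.200000=0.0004; V=1.712000+0.001778+0.000356=1.7141
k=7 load: inc=0.000356, refl=0.000356·0.333333=0.0001; V=1.713778+0.000356+0.000119=1.7143
k=8 src: inc=0.000119, refl=0.000119·0.200000=0.0000; V=1.714133+0.000119+0.000024=1.7143
k=9 load: inc=0.000024, refl=0.000024·0.333333=0.0000; V=1.714252+0.000024+0.000008=1.7143
k=10 src: inc=0.000008, refl=0.000008·0.200000=0.0000; V=1.714276+0.000008+0.000002=1.7143

0 0 source 1.2000
1 3 load 1.6000
2 6 source 1.6800
3 9 load 1.7067
4 12 source 1.7120
5 15 load 1.7138
6 18 source 1.7141
7 21 load 1.7143
8 24 source 1.7143
9 27 load 1.7143
10 30 source 1.7143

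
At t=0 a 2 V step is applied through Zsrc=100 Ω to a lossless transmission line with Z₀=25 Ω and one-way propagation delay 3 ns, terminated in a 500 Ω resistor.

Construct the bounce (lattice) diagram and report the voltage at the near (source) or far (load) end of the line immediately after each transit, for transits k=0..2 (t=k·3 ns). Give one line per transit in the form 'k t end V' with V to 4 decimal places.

Γ_L=0.904762, Γ_S=0.600000; launch V₁=2·25/125=0.400000
k=0 src: V=0.4000
k=1 load: inc=0.400000, refl=0.400000·0.904762=0.3619; V=0.000000+0.400000+0.361905=0.7619
k=2 src: inc=0.361905, refl=0.361905·0.600000=0.2171; V=0.400000+0.361905+0.217143=0.9790

0 0 source 0.4000
1 3 load 0.7619
2 6 source 0.9790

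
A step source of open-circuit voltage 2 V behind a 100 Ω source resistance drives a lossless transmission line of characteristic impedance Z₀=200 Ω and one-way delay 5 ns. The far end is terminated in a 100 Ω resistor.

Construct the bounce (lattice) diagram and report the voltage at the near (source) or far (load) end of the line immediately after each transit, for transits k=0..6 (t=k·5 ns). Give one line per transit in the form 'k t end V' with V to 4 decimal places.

Γ_L=-0.333333, Γ_S=-0.333333; launch V₁=2·200/300=1.333333
k=0 src: V=1.3333
k=1 load: inc=1.333333, refl=1.333333·-0.333333=-0.4444; V=0.000000+1.333333+-0.444444=0.8889
k=2 src: inc=-0.444444, refl=-0.444444·-0.333333=0.1481; V=1.333333+-0.444444+0.148148=1.0370
k=3 load: inc=0.148148, refl=0.148148·-0.333333=-0.0494; V=0.888889+0.148148+-0.049383=0.9877
k=4 src: inc=-0.049383, refl=-0.049383·-0.333333=0.0165; V=1.037037+-0.049383+0.016461=1.0041
k=5 load: inc=0.016461, refl=0.016461·-0.333333=-0.0055; V=0.987654+0.016461+-0.005487=0.9986
k=6 src: inc=-0.005487, refl=-0.005487·-0.333333=0.0018; V=1.004115+-0.005487+0.001829=1.0005

0 0 source 1.3333
1 5 load 0.8889
2 10 source 1.0370
3 15 load 0.9877
4 20 source 1.0041
5 25 load 0.9986
6 30 source 1.0005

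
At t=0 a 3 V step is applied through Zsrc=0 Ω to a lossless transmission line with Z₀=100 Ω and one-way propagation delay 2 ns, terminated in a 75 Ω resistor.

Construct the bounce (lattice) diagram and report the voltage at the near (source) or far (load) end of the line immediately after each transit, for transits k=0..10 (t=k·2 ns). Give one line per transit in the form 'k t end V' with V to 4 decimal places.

0 0 source 3.0000
1 2 load 2.5714
2 4 source 3.0000
3 6 load 2.9388
4 8 source 3.0000
5 10 load 2.9913
6 12 source 3.0000
7 14 load 2.9988
8 16 source 3.0000
9 18 load 2.9998
10 20 source 3.0000

Γ_L=-0.142857, Γ_S=-1.000000; launch V₁=3·100/100=3.000000
k=0 src: V=3.0000
k=1 load: inc=3.000000, refl=3.000000·-0.142857=-0.4286; V=0.000000+3.000000+-0.428571=2.5714
k=2 src: inc=-0.428571, refl=-0.428571·-1.000000=0.4286; V=3.000000+-0.428571+0.428571=3.0000
k=3 load: inc=0.428571, refl=0.428571·-0.142857=-0.0612; V=2.571429+0.428571+-0.061224=2.9388
k=4 src: inc=-0.061224, refl=-0.061224·-1.000000=0.0612; V=3.000000+-0.061224+0.061224=3.0000
k=5 load: inc=0.061224, refl=0.061224·-0.142857=-0.0087; V=2.938776+0.061224+-0.008746=2.9913
k=6 src: inc=-0.008746, refl=-0.008746·-1.000000=0.0087; V=3.000000+-0.008746+0.008746=3.0000
k=7 load: inc=0.008746, refl=0.008746·-0.142857=-0.0012; V=2.991254+0.008746+-0.001249=2.9988
k=8 src: inc=-0.001249, refl=-0.001249·-1.000000=0.0012; V=3.000000+-0.001249+0.001249=3.0000
k=9 load: inc=0.001249, refl=0.001249·-0.142857=-0.0002; V=2.998751+0.001249+-0.000178=2.9998
k=10 src: inc=-0.000178, refl=-0.000178·-1.000000=0.0002; V=3.000000+-0.000178+0.000178=3.0000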